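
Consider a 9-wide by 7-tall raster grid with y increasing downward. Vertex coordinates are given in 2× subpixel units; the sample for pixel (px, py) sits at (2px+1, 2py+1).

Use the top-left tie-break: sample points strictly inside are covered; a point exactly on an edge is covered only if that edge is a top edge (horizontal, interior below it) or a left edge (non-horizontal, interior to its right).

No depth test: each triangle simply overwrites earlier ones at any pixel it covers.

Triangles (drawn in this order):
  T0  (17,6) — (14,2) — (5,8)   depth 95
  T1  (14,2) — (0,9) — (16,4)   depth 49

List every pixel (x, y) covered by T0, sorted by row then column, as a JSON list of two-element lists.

T0:
  2·area = 54  (B↔C swapped to make it positive)
  edge (17, 6)→(5, 8): d=(-12,2) right/bottom  bias=-1
  edge (5, 8)→(14, 2): d=(9,-6) top-left  bias=+0
  edge (14, 2)→(17, 6): d=(3,4) right/bottom  bias=-1
    (6,1)@(13, 3): e=[44,3,7] → X
    (7,1)@(15, 3): e=[40,15,-1] → .
    (5,2)@(11, 5): e=[24,9,21] → X
    (7,2)@(15, 5): e=[16,33,5] → X
    (8,2)@(17, 5): e=[12,45,-3] → .
    (3,3)@(7, 7): e=[8,3,43] → X
    (4,3)@(9, 7): e=[4,15,35] → X
    (5,3)@(11, 7): e=[0,27,27] → .  [on edge]
    (6,3)@(13, 7): e=[-4,39,19] → .
    (7,3)@(15, 7): e=[-8,51,11] → .
    (3,4)@(7, 9): e=[-16,21,49] → .
    (4,4)@(9, 9): e=[-20,33,41] → .
  covered (6 px):
    . . . . . . . . .
    . . . . . . X . .
    . . . . . X X X .
    . . . X X . . . .
    . . . . . . . . .
    . . . . . . . . .
    . . . . . . . . .
T1:
  2·area = 42  (B↔C swapped to make it positive)
  edge (14, 2)→(16, 4): d=(2,2) right/bottom  bias=-1
  edge (16, 4)→(0, 9): d=(-16,5) right/bottom  bias=-1
  edge (0, 9)→(14, 2): d=(14,-7) top-left  bias=+0
    (6,0)@(13, 1): e=[0,63,-21] → .  [on edge]
    (6,1)@(13, 3): e=[4,31,7] → X
    (7,1)@(15, 3): e=[0,21,21] → .  [on edge]
    (4,2)@(9, 5): e=[16,19,7] → X
    (5,2)@(11, 5): e=[12,9,21] → X
    (6,2)@(13, 5): e=[8,-1,35] → .
    (8,2)@(17, 5): e=[0,-21,63] → .  [on edge]
    (2,3)@(5, 7): e=[28,7,7] → X
    (3,3)@(7, 7): e=[24,-3,21] → .
    (4,3)@(9, 7): e=[20,-13,35] → .
    (5,3)@(11, 7): e=[16,-23,49] → .
    (2,4)@(5, 9): e=[32,-25,35] → .
  covered (4 px):
    . . . . . . . . .
    . . . . . . X . .
    . . . . X X . . .
    . . X . . . . . .
    . . . . . . . . .
    . . . . . . . . .
    . . . . . . . . .

Result: [[6,1],[5,2],[6,2],[7,2],[3,3],[4,3]]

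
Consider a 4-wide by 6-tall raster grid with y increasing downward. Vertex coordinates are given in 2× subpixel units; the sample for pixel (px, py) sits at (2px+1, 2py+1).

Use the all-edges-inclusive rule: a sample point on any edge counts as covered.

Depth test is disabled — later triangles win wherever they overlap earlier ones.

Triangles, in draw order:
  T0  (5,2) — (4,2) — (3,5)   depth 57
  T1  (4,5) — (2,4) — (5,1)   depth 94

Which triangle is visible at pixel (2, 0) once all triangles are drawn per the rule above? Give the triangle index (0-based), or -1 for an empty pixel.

T0:
  2·area = 3  (B↔C swapped to make it positive)
  edge (5, 2)→(3, 5): d=(-2,3) inclusive
  edge (3, 5)→(4, 2): d=(1,-3) inclusive
  edge (4, 2)→(5, 2): d=(1,0) inclusive
    (1,2)@(3, 5): e=[0,0,3] → █  [on edge]
    (2,2)@(5, 5): e=[-6,6,3] → ·
    (1,3)@(3, 7): e=[-4,2,5] → ·
    (0,5)@(1, 11): e=[-6,0,9] → ·  [on edge]
  covered (1 px):
    · · · ·
    · · · ·
    · █ · ·
    · · · ·
    · · · ·
    · · · ·
T1:
  2·area = 9
  edge (4, 5)→(2, 4): d=(-2,-1) inclusive
  edge (2, 4)→(5, 1): d=(3,-3) inclusive
  edge (5, 1)→(4, 5): d=(-1,4) inclusive
    (2,0)@(5, 1): e=[9,0,0] → █  [on edge]
    (3,0)@(7, 1): e=[11,6,-8] → ·
    (1,1)@(3, 3): e=[3,0,6] → █  [on edge]
    (2,1)@(5, 3): e=[5,6,-2] → ·
    (0,2)@(1, 5): e=[-3,0,12] → ·  [on edge]
    (1,2)@(3, 5): e=[-1,6,4] → ·
    (1,4)@(3, 9): e=[-9,18,0] → ·  [on edge]
  covered (2 px):
    · · █ ·
    · █ · ·
    · · · ·
    · · · ·
    · · · ·
    · · · ·

Z-buffer (winner per pixel, '.' = empty):
  . . 1 .
  . 1 . .
  . 0 . .
  . . . .
  . . . .
  . . . .

Final: 1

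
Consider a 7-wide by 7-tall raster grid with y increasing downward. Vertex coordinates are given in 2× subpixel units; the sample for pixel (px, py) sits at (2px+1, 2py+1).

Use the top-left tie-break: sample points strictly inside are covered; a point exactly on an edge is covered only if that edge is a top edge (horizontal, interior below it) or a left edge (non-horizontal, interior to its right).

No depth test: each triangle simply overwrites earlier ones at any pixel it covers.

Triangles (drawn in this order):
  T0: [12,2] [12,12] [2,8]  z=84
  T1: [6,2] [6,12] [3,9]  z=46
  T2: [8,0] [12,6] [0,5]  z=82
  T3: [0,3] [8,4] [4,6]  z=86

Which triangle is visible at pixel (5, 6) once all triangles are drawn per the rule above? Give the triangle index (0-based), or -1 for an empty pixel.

T0:
  2·area = 100
  edge (12, 2)→(12, 12): d=(0,10) right/bottom  bias=-1
  edge (12, 12)→(2, 8): d=(-10,-4) top-left  bias=+0
  edge (2, 8)→(12, 2): d=(10,-6) top-left  bias=+0
    (5,1)@(11, 3): e=[10,86,4] → X
    (6,1)@(13, 3): e=[-10,94,16] → .
    (3,2)@(7, 5): e=[50,50,0] → X  [on edge]
    (4,2)@(9, 5): e=[30,58,12] → X
    (6,2)@(13, 5): e=[-10,74,36] → .
    (2,3)@(5, 7): e=[70,22,8] → X
    (6,3)@(13, 7): e=[-10,54,56] → .
    (2,4)@(5, 9): e=[70,2,28] → X
    (6,4)@(13, 9): e=[-10,34,76] → .
    (2,5)@(5, 11): e=[70,-18,48] → .
    (3,5)@(7, 11): e=[50,-10,60] → .
    (4,5)@(9, 11): e=[30,-2,72] → .
  covered (13 px):
    . . . . . . .
    . . . . . X .
    . . . X X X .
    . . X X X X .
    . . X X X X .
    . . . . . X .
    . . . . . . .
T1:
  2·area = 30
  edge (6, 2)→(6, 12): d=(0,10) right/bottom  bias=-1
  edge (6, 12)→(3, 9): d=(-3,-3) top-left  bias=+0
  edge (3, 9)→(6, 2): d=(3,-7) top-left  bias=+0
    (2,2)@(5, 5): e=[10,18,2] → X
    (3,2)@(7, 5): e=[-10,24,16] → .
    (0,3)@(1, 7): e=[50,0,-20] → .  [on edge]
    (2,3)@(5, 7): e=[10,12,8] → X
    (3,3)@(7, 7): e=[-10,18,22] → .
    (1,4)@(3, 9): e=[30,0,0] → X  [on edge]
    (3,4)@(7, 9): e=[-10,12,28] → .
    (1,5)@(3, 11): e=[30,-6,6] → .
    (2,5)@(5, 11): e=[10,0,20] → X  [on edge]
    (3,5)@(7, 11): e=[-10,6,34] → .
    (2,6)@(5, 13): e=[10,-6,26] → .
    (3,6)@(7, 13): e=[-10,0,40] → .  [on edge]
  covered (5 px):
    . . . . . . .
    . . . . . . .
    . . X . . . .
    . . X . . . .
    . X X . . . .
    . . X . . . .
    . . . . . . .
T2:
  2·area = 68
  edge (8, 0)→(12, 6): d=(4,6) right/bottom  bias=-1
  edge (12, 6)→(0, 5): d=(-12,-1) top-left  bias=+0
  edge (0, 5)→(8, 0): d=(8,-5) top-left  bias=+0
    (3,0)@(7, 1): e=[10,55,3] → X
    (4,0)@(9, 1): e=[-2,57,13] → .
    (2,1)@(5, 3): e=[30,29,9] → X
    (4,1)@(9, 3): e=[6,33,29] → X
    (5,1)@(11, 3): e=[-6,35,39] → .
    (0,2)@(1, 5): e=[62,1,5] → X
    (1,2)@(3, 5): e=[50,3,15] → X
    (5,2)@(11, 5): e=[2,11,55] → X
    (6,2)@(13, 5): e=[-10,13,65] → .
    (0,3)@(1, 7): e=[70,-23,21] → .
    (1,3)@(3, 7): e=[58,-21,31] → .
    (2,3)@(5, 7): e=[46,-19,41] → .
  covered (10 px):
    . . . X . . .
    . . X X X . .
    X X X X X X .
    . . . . . . .
    . . . . . . .
    . . . . . . .
    . . . . . . .
T3:
  2·area = 20
  edge (0, 3)→(8, 4): d=(8,1) right/bottom  bias=-1
  edge (8, 4)→(4, 6): d=(-4,2) right/bottom  bias=-1
  edge (4, 6)→(0, 3): d=(-4,-3) top-left  bias=+0
    (1,2)@(3, 5): e=[13,6,1] → X
    (2,2)@(5, 5): e=[11,2,7] → X
    (3,2)@(7, 5): e=[9,-2,13] → .
    (1,3)@(3, 7): e=[29,-2,-7] → .
    (2,3)@(5, 7): e=[27,-6,-1] → .
  covered (2 px):
    . . . . . . .
    . . . . . . .
    . X X . . . .
    . . . . . . .
    . . . . . . .
    . . . . . . .
    . . . . . . .

Z-buffer (winner per pixel, '.' = empty):
  . . . 2 . . .
  . . 2 2 2 0 .
  2 3 3 2 2 2 .
  . . 1 0 0 0 .
  . 1 1 0 0 0 .
  . . 1 . . 0 .
  . . . . . . .

Final: -1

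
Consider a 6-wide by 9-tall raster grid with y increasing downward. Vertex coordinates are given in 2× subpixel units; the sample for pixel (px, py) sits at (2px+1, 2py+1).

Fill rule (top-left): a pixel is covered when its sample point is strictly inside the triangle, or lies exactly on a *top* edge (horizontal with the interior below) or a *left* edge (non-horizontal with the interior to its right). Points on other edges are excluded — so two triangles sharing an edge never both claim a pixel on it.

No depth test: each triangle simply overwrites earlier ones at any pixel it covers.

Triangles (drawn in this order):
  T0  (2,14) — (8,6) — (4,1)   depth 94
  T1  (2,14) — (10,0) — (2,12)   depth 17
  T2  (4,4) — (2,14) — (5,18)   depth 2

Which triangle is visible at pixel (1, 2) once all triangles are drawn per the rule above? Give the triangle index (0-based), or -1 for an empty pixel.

T0:
  2·area = 62  (B↔C swapped to make it positive)
  edge (2, 14)→(4, 1): d=(2,-13) top-left  bias=+0
  edge (4, 1)→(8, 6): d=(4,5) right/bottom  bias=-1
  edge (8, 6)→(2, 14): d=(-6,8) right/bottom  bias=-1
    (2,1)@(5, 3): e=[17,3,42] → █
    (3,1)@(7, 3): e=[43,-7,26] → ·
    (2,2)@(5, 5): e=[21,11,30] → █
    (3,2)@(7, 5): e=[47,1,14] → █
    (4,2)@(9, 5): e=[73,-9,-2] → ·
    (2,3)@(5, 7): e=[25,19,18] → █
    (4,3)@(9, 7): e=[77,-1,-14] → ·
    (1,4)@(3, 9): e=[3,37,22] → █
    (3,4)@(7, 9): e=[55,17,-10] → ·
    (1,5)@(3, 11): e=[7,45,10] → █
    (2,5)@(5, 11): e=[33,35,-6] → ·
    (1,6)@(3, 13): e=[11,53,-2] → ·
  covered (8 px):
    · · · · · ·
    · · █ · · ·
    · · █ █ · ·
    · · █ █ · ·
    · █ █ · · ·
    · █ · · · ·
    · · · · · ·
    · · · · · ·
    · · · · · ·
T1:
  2·area = 16  (B↔C swapped to make it positive)
  edge (2, 14)→(2, 12): d=(0,-2) top-left  bias=+0
  edge (2, 12)→(10, 0): d=(8,-12) top-left  bias=+0
  edge (10, 0)→(2, 14): d=(-8,14) right/bottom  bias=-1
    (3,2)@(7, 5): e=[10,4,2] → █
    (4,2)@(9, 5): e=[14,28,-26] → ·
    (3,3)@(7, 7): e=[10,20,-14] → ·
    (1,5)@(3, 11): e=[2,4,10] → █
    (2,5)@(5, 11): e=[6,28,-18] → ·
    (1,6)@(3, 13): e=[2,20,-6] → ·
  covered (2 px):
    · · · · · ·
    · · · · · ·
    · · · █ · ·
    · · · · · ·
    · · · · · ·
    · █ · · · ·
    · · · · · ·
    · · · · · ·
    · · · · · ·
T2:
  2·area = 38  (B↔C swapped to make it positive)
  edge (4, 4)→(5, 18): d=(1,14) right/bottom  bias=-1
  edge (5, 18)→(2, 14): d=(-3,-4) top-left  bias=+0
  edge (2, 14)→(4, 4): d=(2,-10) top-left  bias=+0
    (1,4)@(3, 9): e=[19,19,0] → █  [on edge]
    (2,4)@(5, 9): e=[-9,27,20] → ·
    (1,5)@(3, 11): e=[21,13,4] → █
    (2,5)@(5, 11): e=[-7,21,24] → ·
    (1,6)@(3, 13): e=[23,7,8] → █
    (2,6)@(5, 13): e=[-5,15,28] → ·
    (1,7)@(3, 15): e=[25,1,12] → █
    (2,7)@(5, 15): e=[-3,9,32] → ·
    (1,8)@(3, 17): e=[27,-5,16] → ·
  covered (4 px):
    · · · · · ·
    · · · · · ·
    · · · · · ·
    · · · · · ·
    · █ · · · ·
    · █ · · · ·
    · █ · · · ·
    · █ · · · ·
    · · · · · ·

Z-buffer (winner per pixel, '.' = empty):
  . . . . . .
  . . 0 . . .
  . . 0 1 . .
  . . 0 0 . .
  . 2 0 . . .
  . 2 . . . .
  . 2 . . . .
  . 2 . . . .
  . . . . . .

Result: -1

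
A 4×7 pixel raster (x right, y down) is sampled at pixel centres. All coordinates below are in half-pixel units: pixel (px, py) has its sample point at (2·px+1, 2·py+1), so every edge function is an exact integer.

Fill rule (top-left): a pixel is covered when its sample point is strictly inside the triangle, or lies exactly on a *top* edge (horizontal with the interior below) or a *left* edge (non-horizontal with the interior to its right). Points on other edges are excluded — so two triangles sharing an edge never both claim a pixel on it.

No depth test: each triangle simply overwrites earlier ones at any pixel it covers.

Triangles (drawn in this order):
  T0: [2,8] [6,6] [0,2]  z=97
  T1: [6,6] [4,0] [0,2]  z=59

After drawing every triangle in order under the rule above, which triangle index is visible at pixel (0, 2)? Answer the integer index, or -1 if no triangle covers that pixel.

T0:
  2·area = 28  (B↔C swapped to make it positive)
  edge (2, 8)→(0, 2): d=(-2,-6) top-left  bias=+0
  edge (0, 2)→(6, 6): d=(6,4) right/bottom  bias=-1
  edge (6, 6)→(2, 8): d=(-4,2) right/bottom  bias=-1
    (0,1)@(1, 3): e=[4,2,22] → X
    (1,1)@(3, 3): e=[16,-6,18] → .
    (0,2)@(1, 5): e=[0,14,14] → X  [on edge]
    (1,2)@(3, 5): e=[12,6,10] → X
    (2,2)@(5, 5): e=[24,-2,6] → .
    (0,3)@(1, 7): e=[-4,26,6] → .
    (1,3)@(3, 7): e=[8,18,2] → X
    (2,3)@(5, 7): e=[20,10,-2] → .
    (1,4)@(3, 9): e=[4,30,-6] → .
    (1,5)@(3, 11): e=[0,42,-14] → .  [on edge]
  covered (4 px):
    . . . .
    X . . .
    X X . .
    . X . .
    . . . .
    . . . .
    . . . .
T1:
  2·area = 28  (B↔C swapped to make it positive)
  edge (6, 6)→(0, 2): d=(-6,-4) top-left  bias=+0
  edge (0, 2)→(4, 0): d=(4,-2) top-left  bias=+0
  edge (4, 0)→(6, 6): d=(2,6) right/bottom  bias=-1
    (1,0)@(3, 1): e=[18,2,8] → X
    (2,0)@(5, 1): e=[26,6,-4] → .
    (1,1)@(3, 3): e=[6,10,12] → X
    (2,1)@(5, 3): e=[14,14,0] → .  [on edge]
    (1,2)@(3, 5): e=[-6,18,16] → .
    (2,2)@(5, 5): e=[2,22,4] → X
    (3,2)@(7, 5): e=[10,26,-8] → .
    (2,3)@(5, 7): e=[-10,30,8] → .
    (3,4)@(7, 9): e=[-14,42,0] → .  [on edge]
  covered (3 px):
    . X . .
    . X . .
    . . X .
    . . . .
    . . . .
    . . . .
    . . . .

Z-buffer (winner per pixel, '.' = empty):
  . 1 . .
  0 1 . .
  0 0 1 .
  . 0 . .
  . . . .
  . . . .
  . . . .

Result: 0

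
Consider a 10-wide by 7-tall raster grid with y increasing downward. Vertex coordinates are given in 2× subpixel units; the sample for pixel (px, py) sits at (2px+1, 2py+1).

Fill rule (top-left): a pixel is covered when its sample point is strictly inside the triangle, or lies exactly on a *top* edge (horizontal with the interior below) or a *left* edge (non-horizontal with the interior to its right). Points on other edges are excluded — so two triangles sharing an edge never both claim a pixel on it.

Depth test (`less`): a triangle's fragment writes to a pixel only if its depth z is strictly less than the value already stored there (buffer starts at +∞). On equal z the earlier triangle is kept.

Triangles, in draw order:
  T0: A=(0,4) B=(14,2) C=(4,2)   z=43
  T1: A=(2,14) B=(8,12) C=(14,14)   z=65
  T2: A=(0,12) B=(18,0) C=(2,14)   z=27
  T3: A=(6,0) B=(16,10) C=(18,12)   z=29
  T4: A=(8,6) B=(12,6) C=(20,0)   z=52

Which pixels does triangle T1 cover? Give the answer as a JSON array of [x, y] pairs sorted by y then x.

T0:
  2·area = 20  (B↔C swapped to make it positive)
  edge (0, 4)→(4, 2): d=(4,-2) top-left  bias=+0
  edge (4, 2)→(14, 2): d=(10,0) top-left  bias=+0
  edge (14, 2)→(0, 4): d=(-14,2) right/bottom  bias=-1
    (1,1)@(3, 3): e=[2,10,8] → X
    (2,1)@(5, 3): e=[6,10,4] → X
    (3,1)@(7, 3): e=[10,10,0] → .  [on edge]
    (1,2)@(3, 5): e=[10,30,-20] → .
    (2,2)@(5, 5): e=[14,30,-24] → .
  covered (2 px):
    . . . . . . . . . .
    . X X . . . . . . .
    . . . . . . . . . .
    . . . . . . . . . .
    . . . . . . . . . .
    . . . . . . . . . .
    . . . . . . . . . .
T1:
  2·area = 24
  edge (2, 14)→(8, 12): d=(6,-2) top-left  bias=+0
  edge (8, 12)→(14, 14): d=(6,2) right/bottom  bias=-1
  edge (14, 14)→(2, 14): d=(-12,0) right/bottom  bias=-1
    (8,4)@(17, 9): e=[0,-36,60] → .  [on edge]
    (2,5)@(5, 11): e=[-12,0,36] → .  [on edge]
    (5,5)@(11, 11): e=[0,-12,36] → .  [on edge]
    (2,6)@(5, 13): e=[0,12,12] → X  [on edge]
    (3,6)@(7, 13): e=[4,8,12] → X
    (4,6)@(9, 13): e=[8,4,12] → X
    (5,6)@(11, 13): e=[12,0,12] → .  [on edge]
  covered (3 px):
    . . . . . . . . . .
    . . . . . . . . . .
    . . . . . . . . . .
    . . . . . . . . . .
    . . . . . . . . . .
    . . . . . . . . . .
    . . X X X . . . . .
T2:
  2·area = 60
  edge (0, 12)→(18, 0): d=(18,-12) top-left  bias=+0
  edge (18, 0)→(2, 14): d=(-16,14) right/bottom  bias=-1
  edge (2, 14)→(0, 12): d=(-2,-2) top-left  bias=+0
    (5,2)@(11, 5): e=[6,18,36] → X
    (6,2)@(13, 5): e=[30,-10,40] → .
    (4,3)@(9, 7): e=[18,14,28] → X
    (5,3)@(11, 7): e=[42,-14,32] → .
    (2,4)@(5, 9): e=[6,38,16] → X
    (3,4)@(7, 9): e=[30,10,20] → X
    (4,4)@(9, 9): e=[54,-18,24] → .
    (1,5)@(3, 11): e=[18,34,8] → X
    (3,5)@(7, 11): e=[66,-22,16] → .
    (0,6)@(1, 13): e=[30,30,0] → X  [on edge]
    (2,6)@(5, 13): e=[78,-26,8] → .
  covered (8 px):
    . . . . . . . . . .
    . . . . . . . . . .
    . . . . . X . . . .
    . . . . X . . . . .
    . . X X . . . . . .
    . X X . . . . . . .
    X X . . . . . . . .
T3:
  degenerate (2·area = 0) — covers nothing
T4:
  2·area = 24  (B↔C swapped to make it positive)
  edge (8, 6)→(20, 0): d=(12,-6) top-left  bias=+0
  edge (20, 0)→(12, 6): d=(-8,6) right/bottom  bias=-1
  edge (12, 6)→(8, 6): d=(-4,0) right/bottom  bias=-1
    (7,1)@(15, 3): e=[6,6,12] → X
    (8,1)@(17, 3): e=[18,-6,12] → .
    (5,2)@(11, 5): e=[6,14,4] → X
    (6,2)@(13, 5): e=[18,2,4] → X
    (7,2)@(15, 5): e=[30,-10,4] → .
    (5,3)@(11, 7): e=[30,-2,-4] → .
    (6,3)@(13, 7): e=[42,-14,-4] → .
  covered (3 px):
    . . . . . . . . . .
    . . . . . . . X . .
    . . . . . X X . . .
    . . . . . . . . . .
    . . . . . . . . . .
    . . . . . . . . . .
    . . . . . . . . . .

Result: [[2,6],[3,6],[4,6]]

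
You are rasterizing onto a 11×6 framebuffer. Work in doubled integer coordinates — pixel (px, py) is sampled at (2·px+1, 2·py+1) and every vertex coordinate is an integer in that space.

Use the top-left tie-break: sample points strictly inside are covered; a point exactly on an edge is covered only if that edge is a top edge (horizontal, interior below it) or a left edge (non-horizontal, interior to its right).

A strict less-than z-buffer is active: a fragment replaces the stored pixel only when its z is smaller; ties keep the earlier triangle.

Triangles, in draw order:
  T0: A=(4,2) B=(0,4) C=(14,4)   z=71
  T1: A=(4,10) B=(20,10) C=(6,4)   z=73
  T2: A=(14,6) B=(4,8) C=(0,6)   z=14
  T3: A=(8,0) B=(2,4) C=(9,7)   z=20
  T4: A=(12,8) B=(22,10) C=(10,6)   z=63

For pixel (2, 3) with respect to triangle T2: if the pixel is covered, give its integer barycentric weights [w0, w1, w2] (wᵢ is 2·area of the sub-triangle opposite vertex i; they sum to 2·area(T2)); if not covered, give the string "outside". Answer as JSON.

T0:
  2·area = 28  (B↔C swapped to make it positive)
  edge (4, 2)→(14, 4): d=(10,2) right/bottom  bias=-1
  edge (14, 4)→(0, 4): d=(-14,0) right/bottom  bias=-1
  edge (0, 4)→(4, 2): d=(4,-2) top-left  bias=+0
    (1,1)@(3, 3): e=[12,14,2] → #
    (2,1)@(5, 3): e=[8,14,6] → #
    (3,1)@(7, 3): e=[4,14,10] → #
    (4,1)@(9, 3): e=[0,14,14] → ·  [on edge]
    (1,2)@(3, 5): e=[32,-14,10] → ·
    (2,2)@(5, 5): e=[28,-14,14] → ·
    (3,2)@(7, 5): e=[24,-14,18] → ·
    (9,2)@(19, 5): e=[0,-14,42] → ·  [on edge]
  covered (3 px):
    · · · · · · · · · · ·
    · # # # · · · · · · ·
    · · · · · · · · · · ·
    · · · · · · · · · · ·
    · · · · · · · · · · ·
    · · · · · · · · · · ·
T1:
  2·area = 96  (B↔C swapped to make it positive)
  edge (4, 10)→(6, 4): d=(2,-6) top-left  bias=+0
  edge (6, 4)→(20, 10): d=(14,6) right/bottom  bias=-1
  edge (20, 10)→(4, 10): d=(-16,0) right/bottom  bias=-1
    (3,0)@(7, 1): e=[0,-48,144] → ·  [on edge]
    (3,2)@(7, 5): e=[8,8,80] → #
    (4,2)@(9, 5): e=[20,-4,80] → ·
    (2,3)@(5, 7): e=[0,48,48] → #  [on edge]
    (4,3)@(9, 7): e=[24,24,48] → #
    (5,3)@(11, 7): e=[36,12,48] → #
    (6,3)@(13, 7): e=[48,0,48] → ·  [on edge]
    (2,4)@(5, 9): e=[4,76,16] → #
    (6,4)@(13, 9): e=[52,28,16] → #
    (7,4)@(15, 9): e=[64,16,16] → #
    (8,4)@(17, 9): e=[76,4,16] → #
    (9,4)@(19, 9): e=[88,-8,16] → ·
  covered (12 px):
    · · · · · · · · · · ·
    · · · · · · · · · · ·
    · · · # · · · · · · ·
    · · # # # # · · · · ·
    · · # # # # # # # · ·
    · · · · · · · · · · ·
T2:
  2·area = 28
  edge (14, 6)→(4, 8): d=(-10,2) right/bottom  bias=-1
  edge (4, 8)→(0, 6): d=(-4,-2) top-left  bias=+0
  edge (0, 6)→(14, 6): d=(14,0) top-left  bias=+0
    (9,2)@(19, 5): e=[0,42,-14] → ·  [on edge]
    (1,3)@(3, 7): e=[12,2,14] → #
    (2,3)@(5, 7): e=[8,6,14] → #
    (3,3)@(7, 7): e=[4,10,14] → #
    (4,3)@(9, 7): e=[0,14,14] → ·  [on edge]
    (1,4)@(3, 9): e=[-8,-6,42] → ·
    (2,4)@(5, 9): e=[-12,-2,42] → ·
    (3,4)@(7, 9): e=[-16,2,42] → ·
  covered (3 px):
    · · · · · · · · · · ·
    · · · · · · · · · · ·
    · · · · · · · · · · ·
    · # # # · · · · · · ·
    · · · · · · · · · · ·
    · · · · · · · · · · ·
T3:
  2·area = 46  (B↔C swapped to make it positive)
  edge (8, 0)→(9, 7): d=(1,7) right/bottom  bias=-1
  edge (9, 7)→(2, 4): d=(-7,-3) top-left  bias=+0
  edge (2, 4)→(8, 0): d=(6,-4) top-left  bias=+0
    (3,0)@(7, 1): e=[8,36,2] → #
    (4,0)@(9, 1): e=[-6,42,10] → ·
    (2,1)@(5, 3): e=[24,16,6] → #
    (4,1)@(9, 3): e=[-4,28,22] → ·
    (2,2)@(5, 5): e=[26,2,18] → #
    (4,2)@(9, 5): e=[-2,14,34] → ·
    (2,3)@(5, 7): e=[28,-12,30] → ·
    (3,3)@(7, 7): e=[14,-6,38] → ·
    (4,3)@(9, 7): e=[0,0,46] → ·  [on edge]
  covered (5 px):
    · · · # · · · · · · ·
    · · # # · · · · · · ·
    · · # # · · · · · · ·
    · · · · · · · · · · ·
    · · · · · · · · · · ·
    · · · · · · · · · · ·
T4:
  2·area = 16  (B↔C swapped to make it positive)
  edge (12, 8)→(10, 6): d=(-2,-2) top-left  bias=+0
  edge (10, 6)→(22, 10): d=(12,4) right/bottom  bias=-1
  edge (22, 10)→(12, 8): d=(-10,-2) top-left  bias=+0
    (2,0)@(5, 1): e=[0,-40,56] → ·  [on edge]
    (0,1)@(1, 3): e=[-12,0,28] → ·  [on edge]
    (3,1)@(7, 3): e=[0,-24,40] → ·  [on edge]
    (3,2)@(7, 5): e=[-4,0,20] → ·  [on edge]
    (4,2)@(9, 5): e=[0,-8,24] → ·  [on edge]
    (3,3)@(7, 7): e=[-8,24,0] → ·  [on edge]
    (5,3)@(11, 7): e=[0,8,8] → #  [on edge]
    (6,3)@(13, 7): e=[4,0,12] → ·  [on edge]
    (5,4)@(11, 9): e=[-4,32,-12] → ·
    (6,4)@(13, 9): e=[0,24,-8] → ·  [on edge]
    (8,4)@(17, 9): e=[8,8,0] → #  [on edge]
    (9,4)@(19, 9): e=[12,0,4] → ·  [on edge]
    (7,5)@(15, 11): e=[0,40,-24] → ·  [on edge]
  covered (2 px):
    · · · · · · · · · · ·
    · · · · · · · · · · ·
    · · · · · · · · · · ·
    · · · · · # · · · · ·
    · · · · · · · · # · ·
    · · · · · · · · · · ·

Final: [6,14,8]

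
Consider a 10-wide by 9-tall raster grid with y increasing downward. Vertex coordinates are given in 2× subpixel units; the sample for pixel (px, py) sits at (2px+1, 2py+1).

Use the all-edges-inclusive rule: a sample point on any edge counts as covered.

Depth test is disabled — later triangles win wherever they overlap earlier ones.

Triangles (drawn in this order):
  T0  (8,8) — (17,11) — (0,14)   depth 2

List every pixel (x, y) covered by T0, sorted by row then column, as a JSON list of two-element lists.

T0:
  2·area = 78
  edge (8, 8)→(17, 11): d=(9,3) inclusive
  edge (17, 11)→(0, 14): d=(-17,3) inclusive
  edge (0, 14)→(8, 8): d=(8,-6) inclusive
    (2,3)@(5, 7): e=[0,104,-26] → .  [on edge]
    (3,4)@(7, 9): e=[12,64,2] → X
    (4,4)@(9, 9): e=[6,58,14] → X
    (5,4)@(11, 9): e=[0,52,26] → X  [on edge]
    (6,4)@(13, 9): e=[-6,46,38] → .
    (2,5)@(5, 11): e=[36,36,6] → X
    (6,5)@(13, 11): e=[12,12,54] → X
    (7,5)@(15, 11): e=[6,6,66] → X
    (8,5)@(17, 11): e=[0,0,78] → X  [on edge]
    (9,5)@(19, 11): e=[-6,-6,90] → .
    (1,6)@(3, 13): e=[60,8,10] → X
    (3,6)@(7, 13): e=[48,-4,34] → .
  covered (12 px):
    . . . . . . . . . .
    . . . . . . . . . .
    . . . . . . . . . .
    . . . . . . . . . .
    . . . X X X . . . .
    . . X X X X X X X .
    . X X . . . . . . .
    . . . . . . . . . .
    . . . . . . . . . .

Final: [[3,4],[4,4],[5,4],[2,5],[3,5],[4,5],[5,5],[6,5],[7,5],[8,5],[1,6],[2,6]]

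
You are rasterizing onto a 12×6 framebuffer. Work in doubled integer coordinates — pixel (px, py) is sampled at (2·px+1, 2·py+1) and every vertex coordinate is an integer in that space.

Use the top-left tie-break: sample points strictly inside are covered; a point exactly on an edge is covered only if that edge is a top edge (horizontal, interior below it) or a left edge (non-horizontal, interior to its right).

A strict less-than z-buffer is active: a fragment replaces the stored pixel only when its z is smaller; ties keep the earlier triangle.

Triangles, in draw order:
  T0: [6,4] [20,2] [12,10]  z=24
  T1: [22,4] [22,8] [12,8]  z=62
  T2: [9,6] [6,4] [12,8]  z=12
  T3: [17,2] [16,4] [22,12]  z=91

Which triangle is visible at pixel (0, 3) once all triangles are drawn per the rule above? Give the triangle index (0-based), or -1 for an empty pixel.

T0:
  2·area = 96
  edge (6, 4)→(20, 2): d=(14,-2) top-left  bias=+0
  edge (20, 2)→(12, 10): d=(-8,8) right/bottom  bias=-1
  edge (12, 10)→(6, 4): d=(-6,-6) top-left  bias=+0
    (1,0)@(3, 1): e=[-48,144,0] → ·  [on edge]
    (10,0)@(21, 1): e=[-12,0,108] → ·  [on edge]
    (2,1)@(5, 3): e=[-16,112,0] → ·  [on edge]
    (6,1)@(13, 3): e=[0,48,48] → #  [on edge]
    (7,1)@(15, 3): e=[4,32,60] → #
    (8,1)@(17, 3): e=[8,16,72] → #
    (9,1)@(19, 3): e=[12,0,84] → ·  [on edge]
    (3,2)@(7, 5): e=[16,80,0] → #  [on edge]
    (4,2)@(9, 5): e=[20,64,12] → #
    (5,2)@(11, 5): e=[24,48,24] → #
    (8,2)@(17, 5): e=[36,0,60] → ·  [on edge]
    (3,3)@(7, 7): e=[44,64,-12] → ·
    (4,3)@(9, 7): e=[48,48,0] → #  [on edge]
    (7,3)@(15, 7): e=[60,0,36] → ·  [on edge]
    (5,4)@(11, 9): e=[80,16,0] → #  [on edge]
    (6,4)@(13, 9): e=[84,0,12] → ·  [on edge]
    (5,5)@(11, 11): e=[108,0,-12] → ·  [on edge]
    (6,5)@(13, 11): e=[112,-16,0] → ·  [on edge]
  covered (12 px):
    · · · · · · · · · · · ·
    · · · · · · # # # · · ·
    · · · # # # # # · · · ·
    · · · · # # # · · · · ·
    · · · · · # · · · · · ·
    · · · · · · · · · · · ·
T1:
  2·area = 40
  edge (22, 4)→(22, 8): d=(0,4) right/bottom  bias=-1
  edge (22, 8)→(12, 8): d=(-10,0) right/bottom  bias=-1
  edge (12, 8)→(22, 4): d=(10,-4) top-left  bias=+0
    (10,2)@(21, 5): e=[4,30,6] → #
    (11,2)@(23, 5): e=[-4,30,14] → ·
    (7,3)@(15, 7): e=[28,10,2] → #
    (8,3)@(17, 7): e=[20,10,10] → #
    (9,3)@(19, 7): e=[12,10,18] → #
    (11,3)@(23, 7): e=[-4,10,34] → ·
    (7,4)@(15, 9): e=[28,-10,22] → ·
    (8,4)@(17, 9): e=[20,-10,30] → ·
    (9,4)@(19, 9): e=[12,-10,38] → ·
    (10,4)@(21, 9): e=[4,-10,46] → ·
  covered (5 px):
    · · · · · · · · · · · ·
    · · · · · · · · · · · ·
    · · · · · · · · · · # ·
    · · · · · · · # # # # ·
    · · · · · · · · · · · ·
    · · · · · · · · · · · ·
T2:
  degenerate (2·area = 0) — covers nothing
T3:
  2·area = 20  (B↔C swapped to make it positive)
  edge (17, 2)→(22, 12): d=(5,10) right/bottom  bias=-1
  edge (22, 12)→(16, 4): d=(-6,-8) top-left  bias=+0
  edge (16, 4)→(17, 2): d=(1,-2) top-left  bias=+0
    (8,1)@(17, 3): e=[5,14,1] → #
    (9,1)@(19, 3): e=[-15,30,5] → ·
    (8,2)@(17, 5): e=[15,2,3] → #
    (9,2)@(19, 5): e=[-5,18,7] → ·
    (8,3)@(17, 7): e=[25,-10,5] → ·
    (9,3)@(19, 7): e=[5,6,9] → #
    (10,3)@(21, 7): e=[-15,22,13] → ·
    (9,4)@(19, 9): e=[15,-6,11] → ·
  covered (3 px):
    · · · · · · · · · · · ·
    · · · · · · · · # · · ·
    · · · · · · · · # · · ·
    · · · · · · · · · # · ·
    · · · · · · · · · · · ·
    · · · · · · · · · · · ·

Z-buffer (winner per pixel, '.' = empty):
  . . . . . . . . . . . .
  . . . . . . 0 0 0 . . .
  . . . 0 0 0 0 0 3 . 1 .
  . . . . 0 0 0 1 1 1 1 .
  . . . . . 0 . . . . . .
  . . . . . . . . . . . .

Answer: -1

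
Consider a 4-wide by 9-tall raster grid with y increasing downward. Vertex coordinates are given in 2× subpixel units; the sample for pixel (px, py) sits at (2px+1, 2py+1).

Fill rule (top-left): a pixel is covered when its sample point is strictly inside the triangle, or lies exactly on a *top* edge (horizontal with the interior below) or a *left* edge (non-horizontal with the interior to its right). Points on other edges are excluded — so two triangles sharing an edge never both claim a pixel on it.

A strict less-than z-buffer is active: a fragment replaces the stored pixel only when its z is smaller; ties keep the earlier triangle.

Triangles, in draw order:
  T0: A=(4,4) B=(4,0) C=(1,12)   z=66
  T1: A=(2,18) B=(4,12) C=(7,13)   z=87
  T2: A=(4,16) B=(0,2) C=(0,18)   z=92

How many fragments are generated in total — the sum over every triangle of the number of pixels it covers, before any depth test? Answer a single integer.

T0:
  2·area = 12  (B↔C swapped to make it positive)
  edge (4, 4)→(1, 12): d=(-3,8) right/bottom  bias=-1
  edge (1, 12)→(4, 0): d=(3,-12) top-left  bias=+0
  edge (4, 0)→(4, 4): d=(0,4) right/bottom  bias=-1
    (1,2)@(3, 5): e=[5,3,4] → █
    (2,2)@(5, 5): e=[-11,27,-4] → ·
    (1,3)@(3, 7): e=[-1,9,4] → ·
  covered (1 px):
    · · · ·
    · · · ·
    · █ · ·
    · · · ·
    · · · ·
    · · · ·
    · · · ·
    · · · ·
    · · · ·
T1:
  2·area = 20
  edge (2, 18)→(4, 12): d=(2,-6) top-left  bias=+0
  edge (4, 12)→(7, 13): d=(3,1) right/bottom  bias=-1
  edge (7, 13)→(2, 18): d=(-5,5) right/bottom  bias=-1
    (3,1)@(7, 3): e=[0,-30,50] → ·  [on edge]
    (2,4)@(5, 9): e=[0,-10,30] → ·  [on edge]
    (0,5)@(1, 11): e=[-20,0,40] → ·  [on edge]
    (2,6)@(5, 13): e=[8,2,10] → █
    (3,6)@(7, 13): e=[20,0,0] → ·  [on edge]
    (1,7)@(3, 15): e=[0,10,10] → █  [on edge]
    (2,7)@(5, 15): e=[12,8,0] → ·  [on edge]
    (1,8)@(3, 17): e=[4,16,0] → ·  [on edge]
  covered (2 px):
    · · · ·
    · · · ·
    · · · ·
    · · · ·
    · · · ·
    · · · ·
    · · █ ·
    · █ · ·
    · · · ·
T2:
  2·area = 64  (B↔C swapped to make it positive)
  edge (4, 16)→(0, 18): d=(-4,2) right/bottom  bias=-1
  edge (0, 18)→(0, 2): d=(0,-16) top-left  bias=+0
  edge (0, 2)→(4, 16): d=(4,14) right/bottom  bias=-1
    (0,3)@(1, 7): e=[42,16,6] → █
    (1,3)@(3, 7): e=[38,48,-22] → ·
    (0,4)@(1, 9): e=[34,16,14] → █
    (1,4)@(3, 9): e=[30,48,-14] → ·
    (0,5)@(1, 11): e=[26,16,22] → █
    (1,5)@(3, 11): e=[22,48,-6] → ·
    (0,6)@(1, 13): e=[18,16,30] → █
    (1,6)@(3, 13): e=[14,48,2] → █
    (2,6)@(5, 13): e=[10,80,-26] → ·
    (0,7)@(1, 15): e=[10,16,38] → █
    (2,7)@(5, 15): e=[2,80,-18] → ·
    (0,8)@(1, 17): e=[2,16,46] → █
  covered (8 px):
    · · · ·
    · · · ·
    · · · ·
    █ · · ·
    █ · · ·
    █ · · ·
    █ █ · ·
    █ █ · ·
    █ · · ·

Answer: 11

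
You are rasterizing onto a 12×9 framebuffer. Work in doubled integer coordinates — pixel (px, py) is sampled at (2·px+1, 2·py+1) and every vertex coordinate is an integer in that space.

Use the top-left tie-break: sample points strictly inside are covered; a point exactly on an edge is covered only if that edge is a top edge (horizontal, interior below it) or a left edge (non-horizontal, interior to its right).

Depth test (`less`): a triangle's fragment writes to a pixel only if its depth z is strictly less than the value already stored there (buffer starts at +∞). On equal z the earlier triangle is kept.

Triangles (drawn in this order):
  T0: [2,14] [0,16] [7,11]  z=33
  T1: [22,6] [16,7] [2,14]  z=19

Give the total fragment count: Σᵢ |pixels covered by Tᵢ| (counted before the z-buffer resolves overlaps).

T0:
  2·area = 4  (B↔C swapped to make it positive)
  edge (2, 14)→(7, 11): d=(5,-3) top-left  bias=+0
  edge (7, 11)→(0, 16): d=(-7,5) right/bottom  bias=-1
  edge (0, 16)→(2, 14): d=(2,-2) top-left  bias=+0
    (7,0)@(15, 1): e=[-26,30,0] → .  [on edge]
    (10,0)@(21, 1): e=[-8,0,12] → .  [on edge]
    (6,1)@(13, 3): e=[-22,26,0] → .  [on edge]
    (5,2)@(11, 5): e=[-18,22,0] → .  [on edge]
    (8,2)@(17, 5): e=[0,-8,12] → .  [on edge]
    (4,3)@(9, 7): e=[-14,18,0] → .  [on edge]
    (3,4)@(7, 9): e=[-10,14,0] → .  [on edge]
    (2,5)@(5, 11): e=[-6,10,0] → .  [on edge]
    (3,5)@(7, 11): e=[0,0,4] → .  [on edge]
    (1,6)@(3, 13): e=[-2,6,0] → .  [on edge]
    (0,7)@(1, 15): e=[2,2,0] → X  [on edge]
    (1,7)@(3, 15): e=[8,-8,4] → .
  covered (1 px):
    . . . . . . . . . . . .
    . . . . . . . . . . . .
    . . . . . . . . . . . .
    . . . . . . . . . . . .
    . . . . . . . . . . . .
    . . . . . . . . . . . .
    . . . . . . . . . . . .
    X . . . . . . . . . . .
    . . . . . . . . . . . .
T1:
  2·area = 28  (B↔C swapped to make it positive)
  edge (22, 6)→(2, 14): d=(-20,8) right/bottom  bias=-1
  edge (2, 14)→(16, 7): d=(14,-7) top-left  bias=+0
  edge (16, 7)→(22, 6): d=(6,-1) top-left  bias=+0
    (8,3)@(17, 7): e=[20,7,1] → X
    (9,3)@(19, 7): e=[4,21,3] → X
    (10,3)@(21, 7): e=[-12,35,5] → .
    (6,4)@(13, 9): e=[12,7,9] → X
    (7,4)@(15, 9): e=[-4,21,11] → .
    (8,4)@(17, 9): e=[-20,35,13] → .
    (9,4)@(19, 9): e=[-36,49,15] → .
    (4,5)@(9, 11): e=[4,7,17] → X
    (5,5)@(11, 11): e=[-12,21,19] → .
    (6,5)@(13, 11): e=[-28,35,21] → .
    (4,6)@(9, 13): e=[-36,35,29] → .
  covered (4 px):
    . . . . . . . . . . . .
    . . . . . . . . . . . .
    . . . . . . . . . . . .
    . . . . . . . . X X . .
    . . . . . . X . . . . .
    . . . . X . . . . . . .
    . . . . . . . . . . . .
    . . . . . . . . . . . .
    . . . . . . . . . . . .

Answer: 5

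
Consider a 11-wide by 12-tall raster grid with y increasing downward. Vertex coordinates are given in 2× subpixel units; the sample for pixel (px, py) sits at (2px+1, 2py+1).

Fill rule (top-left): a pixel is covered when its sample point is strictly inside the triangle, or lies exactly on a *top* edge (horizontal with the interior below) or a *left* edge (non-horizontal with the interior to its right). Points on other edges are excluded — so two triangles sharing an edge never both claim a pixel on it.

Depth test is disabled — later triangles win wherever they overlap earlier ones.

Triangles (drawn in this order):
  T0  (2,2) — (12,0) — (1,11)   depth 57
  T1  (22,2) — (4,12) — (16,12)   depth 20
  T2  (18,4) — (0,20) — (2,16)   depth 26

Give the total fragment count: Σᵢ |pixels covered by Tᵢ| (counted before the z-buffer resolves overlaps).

T0:
  2·area = 88
  edge (2, 2)→(12, 0): d=(10,-2) top-left  bias=+0
  edge (12, 0)→(1, 11): d=(-11,11) right/bottom  bias=-1
  edge (1, 11)→(2, 2): d=(1,-9) top-left  bias=+0
    (3,0)@(7, 1): e=[0,44,44] → █  [on edge]
    (4,0)@(9, 1): e=[4,22,62] → █
    (5,0)@(11, 1): e=[8,0,80] → ·  [on edge]
    (1,1)@(3, 3): e=[12,66,10] → █
    (2,1)@(5, 3): e=[16,44,28] → █
    (4,1)@(9, 3): e=[24,0,64] → ·  [on edge]
    (1,2)@(3, 5): e=[32,44,12] → █
    (3,2)@(7, 5): e=[40,0,48] → ·  [on edge]
    (1,3)@(3, 7): e=[52,22,14] → █
    (2,3)@(5, 7): e=[56,0,32] → ·  [on edge]
    (1,4)@(3, 9): e=[72,0,16] → ·  [on edge]
    (0,5)@(1, 11): e=[88,0,0] → ·  [on edge]
  covered (8 px):
    · · · █ █ · · · · · ·
    · █ █ █ · · · · · · ·
    · █ █ · · · · · · · ·
    · █ · · · · · · · · ·
    · · · · · · · · · · ·
    · · · · · · · · · · ·
    · · · · · · · · · · ·
    · · · · · · · · · · ·
    · · · · · · · · · · ·
    · · · · · · · · · · ·
    · · · · · · · · · · ·
    · · · · · · · · · · ·
T1:
  2·area = 120  (B↔C swapped to make it positive)
  edge (22, 2)→(16, 12): d=(-6,10) right/bottom  bias=-1
  edge (16, 12)→(4, 12): d=(-12,0) right/bottom  bias=-1
  edge (4, 12)→(22, 2): d=(18,-10) top-left  bias=+0
    (10,1)@(21, 3): e=[4,108,8] → █
    (8,2)@(17, 5): e=[32,84,4] → █
    (9,2)@(19, 5): e=[12,84,24] → █
    (10,2)@(21, 5): e=[-8,84,44] → ·
    (6,3)@(13, 7): e=[60,60,0] → █  [on edge]
    (7,3)@(15, 7): e=[40,60,20] → █
    (9,3)@(19, 7): e=[0,60,60] → ·  [on edge]
    (5,4)@(11, 9): e=[68,36,16] → █
    (9,4)@(19, 9): e=[-12,36,96] → ·
    (3,5)@(7, 11): e=[96,12,12] → █
    (4,5)@(9, 11): e=[76,12,32] → █
    (8,5)@(17, 11): e=[-4,12,112] → ·
    (6,8)@(13, 17): e=[0,-60,180] → ·  [on edge]
  covered (15 px):
    · · · · · · · · · · ·
    · · · · · · · · · · █
    · · · · · · · · █ █ ·
    · · · · · · █ █ █ · ·
    · · · · · █ █ █ █ · ·
    · · · █ █ █ █ █ · · ·
    · · · · · · · · · · ·
    · · · · · · · · · · ·
    · · · · · · · · · · ·
    · · · · · · · · · · ·
    · · · · · · · · · · ·
    · · · · · · · · · · ·
T2:
  2·area = 40
  edge (18, 4)→(0, 20): d=(-18,16) right/bottom  bias=-1
  edge (0, 20)→(2, 16): d=(2,-4) top-left  bias=+0
  edge (2, 16)→(18, 4): d=(16,-12) top-left  bias=+0
    (4,5)@(9, 11): e=[18,18,4] → █
    (5,5)@(11, 11): e=[-14,26,28] → ·
    (3,6)@(7, 13): e=[14,14,12] → █
    (4,6)@(9, 13): e=[-18,22,36] → ·
    (2,7)@(5, 15): e=[10,10,20] → █
    (3,7)@(7, 15): e=[-22,18,44] → ·
    (1,8)@(3, 17): e=[6,6,28] → █
    (2,8)@(5, 17): e=[-26,14,52] → ·
    (0,9)@(1, 19): e=[2,2,36] → █
    (1,9)@(3, 19): e=[-30,10,60] → ·
    (0,10)@(1, 21): e=[-34,6,68] → ·
  covered (5 px):
    · · · · · · · · · · ·
    · · · · · · · · · · ·
    · · · · · · · · · · ·
    · · · · · · · · · · ·
    · · · · · · · · · · ·
    · · · · █ · · · · · ·
    · · · █ · · · · · · ·
    · · █ · · · · · · · ·
    · █ · · · · · · · · ·
    █ · · · · · · · · · ·
    · · · · · · · · · · ·
    · · · · · · · · · · ·

Answer: 28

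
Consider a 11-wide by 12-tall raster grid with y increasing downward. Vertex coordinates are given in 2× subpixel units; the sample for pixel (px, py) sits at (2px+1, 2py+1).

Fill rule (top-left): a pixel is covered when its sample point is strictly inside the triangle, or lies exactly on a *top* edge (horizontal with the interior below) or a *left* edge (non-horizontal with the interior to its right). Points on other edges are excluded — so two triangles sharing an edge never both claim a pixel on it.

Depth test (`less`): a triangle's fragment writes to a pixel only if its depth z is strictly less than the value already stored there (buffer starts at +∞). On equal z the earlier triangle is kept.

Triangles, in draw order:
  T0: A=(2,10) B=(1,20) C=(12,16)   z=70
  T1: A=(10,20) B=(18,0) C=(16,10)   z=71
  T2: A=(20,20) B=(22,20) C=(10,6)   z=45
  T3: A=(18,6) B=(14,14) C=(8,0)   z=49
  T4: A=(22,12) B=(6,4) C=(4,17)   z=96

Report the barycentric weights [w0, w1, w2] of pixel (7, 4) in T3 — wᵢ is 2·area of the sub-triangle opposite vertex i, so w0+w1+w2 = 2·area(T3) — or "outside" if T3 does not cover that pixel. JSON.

T0:
  2·area = 106  (B↔C swapped to make it positive)
  edge (2, 10)→(12, 16): d=(10,6) right/bottom  bias=-1
  edge (12, 16)→(1, 20): d=(-11,4) right/bottom  bias=-1
  edge (1, 20)→(2, 10): d=(1,-10) top-left  bias=+0
    (1,5)@(3, 11): e=[4,91,11] → #
    (2,5)@(5, 11): e=[-8,83,31] → ·
    (1,6)@(3, 13): e=[24,69,13] → #
    (2,6)@(5, 13): e=[12,61,33] → #
    (3,6)@(7, 13): e=[0,53,53] → ·  [on edge]
    (1,7)@(3, 15): e=[44,47,15] → #
    (3,7)@(7, 15): e=[20,31,55] → #
    (4,7)@(9, 15): e=[8,23,75] → #
    (5,7)@(11, 15): e=[-4,15,95] → ·
    (1,8)@(3, 17): e=[64,25,17] → #
    (5,8)@(11, 17): e=[16,-7,97] → ·
    (1,9)@(3, 19): e=[84,3,19] → #
    (8,9)@(17, 19): e=[0,-53,159] → ·  [on edge]
  covered (12 px):
    · · · · · · · · · · ·
    · · · · · · · · · · ·
    · · · · · · · · · · ·
    · · · · · · · · · · ·
    · · · · · · · · · · ·
    · # · · · · · · · · ·
    · # # · · · · · · · ·
    · # # # # · · · · · ·
    · # # # # · · · · · ·
    · # · · · · · · · · ·
    · · · · · · · · · · ·
    · · · · · · · · · · ·
T1:
  2·area = 40
  edge (10, 20)→(18, 0): d=(8,-20) top-left  bias=+0
  edge (18, 0)→(16, 10): d=(-2,10) right/bottom  bias=-1
  edge (16, 10)→(10, 20): d=(-6,10) right/bottom  bias=-1
    (8,1)@(17, 3): e=[4,4,32] → #
    (9,1)@(19, 3): e=[44,-16,12] → ·
    (8,2)@(17, 5): e=[20,0,20] → ·  [on edge]
    (9,2)@(19, 5): e=[60,-20,0] → ·  [on edge]
    (7,4)@(15, 9): e=[12,12,16] → #
    (8,4)@(17, 9): e=[52,-8,-4] → ·
    (7,5)@(15, 11): e=[28,8,4] → #
    (8,5)@(17, 11): e=[68,-12,-16] → ·
    (6,6)@(13, 13): e=[4,24,12] → #
    (7,6)@(15, 13): e=[44,4,-8] → ·
    (6,7)@(13, 15): e=[20,20,0] → ·  [on edge]
    (7,7)@(15, 15): e=[60,0,-20] → ·  [on edge]
  covered (4 px):
    · · · · · · · · · · ·
    · · · · · · · · # · ·
    · · · · · · · · · · ·
    · · · · · · · · · · ·
    · · · · · · · # · · ·
    · · · · · · · # · · ·
    · · · · · · # · · · ·
    · · · · · · · · · · ·
    · · · · · · · · · · ·
    · · · · · · · · · · ·
    · · · · · · · · · · ·
    · · · · · · · · · · ·
T2:
  2·area = 28  (B↔C swapped to make it positive)
  edge (20, 20)→(10, 6): d=(-10,-14) top-left  bias=+0
  edge (10, 6)→(22, 20): d=(12,14) right/bottom  bias=-1
  edge (22, 20)→(20, 20): d=(-2,0) right/bottom  bias=-1
    (7,6)@(15, 13): e=[0,14,14] → #  [on edge]
    (8,6)@(17, 13): e=[28,-14,14] → ·
    (7,7)@(15, 15): e=[-20,38,10] → ·
    (8,7)@(17, 15): e=[8,10,10] → #
    (9,7)@(19, 15): e=[36,-18,10] → ·
    (8,8)@(17, 17): e=[-12,34,6] → ·
    (9,8)@(19, 17): e=[16,6,6] → #
    (10,8)@(21, 17): e=[44,-22,6] → ·
    (9,9)@(19, 19): e=[-4,30,2] → ·
    (10,9)@(21, 19): e=[24,2,2] → #
    (10,10)@(21, 21): e=[4,26,-2] → ·
  covered (4 px):
    · · · · · · · · · · ·
    · · · · · · · · · · ·
    · · · · · · · · · · ·
    · · · · · · · · · · ·
    · · · · · · · · · · ·
    · · · · · · · · · · ·
    · · · · · · · # · · ·
    · · · · · · · · # · ·
    · · · · · · · · · # ·
    · · · · · · · · · · #
    · · · · · · · · · · ·
    · · · · · · · · · · ·
T3:
  2·area = 104
  edge (18, 6)→(14, 14): d=(-4,8) right/bottom  bias=-1
  edge (14, 14)→(8, 0): d=(-6,-14) top-left  bias=+0
  edge (8, 0)→(18, 6): d=(10,6) right/bottom  bias=-1
    (4,0)@(9, 1): e=[92,8,4] → #
    (5,0)@(11, 1): e=[76,36,-8] → ·
    (4,1)@(9, 3): e=[84,-4,24] → ·
    (5,1)@(11, 3): e=[68,24,12] → #
    (6,1)@(13, 3): e=[52,52,0] → ·  [on edge]
    (5,2)@(11, 5): e=[60,12,32] → #
    (6,2)@(13, 5): e=[44,40,20] → #
    (7,2)@(15, 5): e=[28,68,8] → #
    (8,2)@(17, 5): e=[12,96,-4] → ·
    (5,3)@(11, 7): e=[52,0,52] → #  [on edge]
    (8,3)@(17, 7): e=[4,84,16] → #
    (9,3)@(19, 7): e=[-12,112,4] → ·
    (8,10)@(17, 21): e=[-52,0,156] → ·  [on edge]
  covered (13 px):
    · · · · # · · · · · ·
    · · · · · # · · · · ·
    · · · · · # # # · · ·
    · · · · · # # # # · ·
    · · · · · · # # · · ·
    · · · · · · # # · · ·
    · · · · · · · · · · ·
    · · · · · · · · · · ·
    · · · · · · · · · · ·
    · · · · · · · · · · ·
    · · · · · · · · · · ·
    · · · · · · · · · · ·
T4:
  2·area = 224  (B↔C swapped to make it positive)
  edge (22, 12)→(4, 17): d=(-18,5) right/bottom  bias=-1
  edge (4, 17)→(6, 4): d=(2,-13) top-left  bias=+0
  edge (6, 4)→(22, 12): d=(16,8) right/bottom  bias=-1
    (3,2)@(7, 5): e=[201,15,8] → #
    (4,2)@(9, 5): e=[191,41,-8] → ·
    (3,3)@(7, 7): e=[165,19,40] → #
    (4,3)@(9, 7): e=[155,45,24] → #
    (5,3)@(11, 7): e=[145,71,8] → #
    (6,3)@(13, 7): e=[135,97,-8] → ·
    (3,4)@(7, 9): e=[129,23,72] → #
    (6,4)@(13, 9): e=[99,101,24] → #
    (7,4)@(15, 9): e=[89,127,8] → #
    (8,4)@(17, 9): e=[79,153,-8] → ·
    (2,5)@(5, 11): e=[103,1,120] → #
    (8,5)@(17, 11): e=[43,157,24] → #
  covered (28 px):
    · · · · · · · · · · ·
    · · · · · · · · · · ·
    · · · # · · · · · · ·
    · · · # # # · · · · ·
    · · · # # # # # · · ·
    · · # # # # # # # # ·
    · · # # # # # # # · ·
    · · # # # # · · · · ·
    · · · · · · · · · · ·
    · · · · · · · · · · ·
    · · · · · · · · · · ·
    · · · · · · · · · · ·

Result: [44,48,12]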